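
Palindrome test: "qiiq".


Word: "qiiq"
Reversed: "qiiq"
Forward == Backward? qiiq == qiiq
Palindrome = Yes


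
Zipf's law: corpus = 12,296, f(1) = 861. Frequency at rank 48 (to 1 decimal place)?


Zipf's law: f(r) = f(1) / r
f(1) = 861
f(48) = 861 / 48
= 17.9 occurrences


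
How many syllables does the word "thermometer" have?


Word: "thermometer"
Syllable breakdown: ther · mom · e · ter
Counting: 4 parts
= 4 syllables


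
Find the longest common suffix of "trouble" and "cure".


Word 1: "trouble"
Word 2: "cure"
Comparing from end:
  Pos -1: 'e' == 'e'
  Pos -2: 'l' != 'r' (stop)
LCS = "e" (length 1)


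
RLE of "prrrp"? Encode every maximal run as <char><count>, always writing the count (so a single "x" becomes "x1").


String: "prrrp"
Scanning for consecutive runs:
  'p' x 1
  'r' x 3
  'p' x 1
RLE = "p1r3p1"


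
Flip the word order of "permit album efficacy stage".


Original: "permit album efficacy stage"
Words (1..n): permit | album | efficacy | stage
Reversed (n..1): stage | efficacy | album | permit
Result = "stage efficacy album permit"


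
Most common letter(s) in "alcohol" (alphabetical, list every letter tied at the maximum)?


Word: "alcohol"
Letter counts:
  'a': 1
  'c': 1
  'h': 1
  'l': 2
  'o': 2
Maximum count = 2
Most frequent = 'l', 'o' (2 times each)


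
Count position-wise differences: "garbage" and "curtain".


Comparing character by character (same length = 7):
  Pos 0: 'g' vs 'c' !=
  Pos 1: 'a' vs 'u' !=
  Pos 2: 'r' vs 'r' =
  Pos 3: 'b' vs 't' !=
  Pos 4: 'a' vs 'a' =
  Pos 5: 'g' vs 'i' !=
  Pos 6: 'e' vs 'n' !=
Hamming distance = 5


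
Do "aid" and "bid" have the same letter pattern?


Pattern of "aid": [0, 1, 2]
Pattern of "bid": [0, 1, 2]
Patterns match
Same pattern = Yes


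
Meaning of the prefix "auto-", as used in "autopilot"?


Prefix: auto-
As in: autopilot -> auto- + pilot
Meaning = self


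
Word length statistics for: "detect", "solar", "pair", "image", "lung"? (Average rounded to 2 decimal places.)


Lengths: "detect"=6, "solar"=5, "pair"=4, "image"=5, "lung"=4
Sum = 24, Count = 5
Average = 24/5 = 4.80
= avg=4.80, min=4, max=6


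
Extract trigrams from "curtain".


Word: "curtain" (length 7)
Number of trigrams = 7 - 3 + 1 = 5
  Position 0: "cur"
  Position 1: "urt"
  Position 2: "rta"
  Position 3: "tai"
  Position 4: "ain"
Trigrams = "cur", "urt", "rta", "tai", "ain"


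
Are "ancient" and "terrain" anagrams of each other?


Word 1: "ancient" → sorted: aceinnt
Word 2: "terrain" → sorted: aeinrrt
Same letters? aceinnt != aeinrrt
Anagram = No


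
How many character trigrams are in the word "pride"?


Word: "pride" (length 5)
Number of 3-grams = length - 3 + 1 = 5 - 3 + 1
= 3


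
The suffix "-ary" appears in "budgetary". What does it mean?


Suffix: -ary
Example: budgetary (budget + -ary)
Meaning = relating to


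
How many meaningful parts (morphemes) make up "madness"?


Word: "madness"
Morphemes: mad / -ness
Each morpheme carries meaning
= 2 morphemes


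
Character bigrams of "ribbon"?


Word: "ribbon" (length 6)
Number of bigrams = 6 - 2 + 1 = 5
  Position 0: "ri"
  Position 1: "ib"
  Position 2: "bb"
  Position 3: "bo"
  Position 4: "on"
Bigrams = "ri", "ib", "bb", "bo", "on"


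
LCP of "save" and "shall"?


Word 1: "save"
Word 2: "shall"
Comparing from start:
  Pos 0: 's' == 's'
  Pos 1: 'a' != 'h' (stop)
LCP = "s" (length 1)


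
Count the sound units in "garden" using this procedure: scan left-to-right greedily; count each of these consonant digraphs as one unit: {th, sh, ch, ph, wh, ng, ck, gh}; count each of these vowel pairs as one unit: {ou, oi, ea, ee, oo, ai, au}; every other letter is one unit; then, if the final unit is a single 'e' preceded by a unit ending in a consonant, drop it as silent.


Word: "garden" (6 letters)
Left-to-right scan:
  [1] 'g' (letter)
  [2] 'a' (letter)
  [3] 'r' (letter)
  [4] 'd' (letter)
  [5] 'e' (letter)
  [6] 'n' (letter)
Units from scan: 6
Sound units = 6 units


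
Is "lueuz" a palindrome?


Word: "lueuz"
Reversed: "zueul"
Forward == Backward? lueuz != zueul
Palindrome = No


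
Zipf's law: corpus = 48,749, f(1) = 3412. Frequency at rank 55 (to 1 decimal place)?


Zipf's law: f(r) = f(1) / r
f(1) = 3412
f(55) = 3412 / 55
= 62.0 occurrences


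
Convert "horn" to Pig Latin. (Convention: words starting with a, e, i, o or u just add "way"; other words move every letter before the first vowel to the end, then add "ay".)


Word: "horn"
Starts with consonant(s) → move to end, add 'ay'
Consonant cluster: "h"
Pig Latin = "ornhay"


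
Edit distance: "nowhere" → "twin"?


Word 1: "nowhere" (length 7)
Word 2: "twin" (length 4)
One optimal edit sequence (insert/delete/substitute each cost 1):
  1. delete 'n'  (+1)
  2. substitute 'o' -> 't'  (+1)
  3. keep 'w'
  4. delete 'h'  (+1)
  5. delete 'e'  (+1)
  6. substitute 'r' -> 'i'  (+1)
  7. substitute 'e' -> 'n'  (+1)
Total edit operations: 6
Edit distance = 6


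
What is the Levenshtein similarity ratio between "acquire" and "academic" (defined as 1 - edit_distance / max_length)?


Word 1: "acquire" (length 7)
Word 2: "academic" (length 8)
One optimal edit sequence:
  1. keep 'a'
  2. keep 'c'
  3. insert 'a'  (+1)
  4. substitute 'q' -> 'd'  (+1)
  5. substitute 'u' -> 'e'  (+1)
  6. substitute 'i' -> 'm'  (+1)
  7. substitute 'r' -> 'i'  (+1)
  8. substitute 'e' -> 'c'  (+1)
Edit distance = 6
Max length = max(7, 8) = 8
Similarity = 1 - 6/8
= 0.2500


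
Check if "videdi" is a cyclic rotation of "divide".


Word: "divide", Candidate: "videdi"
Method: check if candidate is substring of word+word
"dividedivide" contains "videdi"? Yes
Is rotation = Yes


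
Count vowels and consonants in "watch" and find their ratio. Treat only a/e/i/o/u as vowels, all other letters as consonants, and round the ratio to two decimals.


Word: "watch"
Vowels (a,e,i,o,u): 1
Consonants: 4
Ratio = 1/4
= 0.25


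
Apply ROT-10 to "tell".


Word: "tell"
Shift: 10
Each letter → (letter + shift) mod 26:
  't' (19) + 10 = 3 → 'd'
  'e' (4) + 10 = 14 → 'o'
  'l' (11) + 10 = 21 → 'v'
  'l' (11) + 10 = 21 → 'v'
Result = "dovv"


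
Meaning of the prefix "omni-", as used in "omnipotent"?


Prefix: omni-
As in: omnipotent -> omni- + potent
Meaning = all


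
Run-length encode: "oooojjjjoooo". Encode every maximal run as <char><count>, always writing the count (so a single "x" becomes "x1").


String: "oooojjjjoooo"
Scanning for consecutive runs:
  'o' x 4
  'j' x 4
  'o' x 4
RLE = "o4j4o4"


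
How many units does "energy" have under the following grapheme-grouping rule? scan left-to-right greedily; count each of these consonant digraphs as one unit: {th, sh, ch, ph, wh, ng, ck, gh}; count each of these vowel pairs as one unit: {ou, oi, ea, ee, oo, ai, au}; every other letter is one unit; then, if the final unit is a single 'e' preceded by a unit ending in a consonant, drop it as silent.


Word: "energy" (6 letters)
Left-to-right scan:
  (1) 'e' (letter)
  (2) 'n' (letter)
  (3) 'e' (letter)
  (4) 'r' (letter)
  (5) 'g' (letter)
  (6) 'y' (letter)
Units from scan: 6
Sound units = 6 units


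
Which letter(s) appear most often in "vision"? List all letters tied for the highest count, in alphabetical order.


Word: "vision"
Letter counts:
  'i': 2
  'n': 1
  'o': 1
  's': 1
  'v': 1
Maximum count = 2
Most frequent = 'i' (2 times each)


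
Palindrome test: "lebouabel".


Word: "lebouabel"
Reversed: "lebauobel"
Forward == Backward? lebouabel != lebauobel
Palindrome = No


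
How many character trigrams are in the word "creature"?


Word: "creature" (length 8)
Number of 3-grams = length - 3 + 1 = 8 - 3 + 1
= 6


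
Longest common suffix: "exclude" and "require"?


Word 1: "exclude"
Word 2: "require"
Comparing from end:
  Pos -1: 'e' == 'e'
  Pos -2: 'd' != 'r' (stop)
LCS = "e" (length 1)


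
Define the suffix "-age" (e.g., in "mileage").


Suffix: -age
Example: mileage (mile + -age)
Meaning = result / collection


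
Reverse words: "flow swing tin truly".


Original: "flow swing tin truly"
Words (1..n): flow | swing | tin | truly
Reversed (n..1): truly | tin | swing | flow
Result = "truly tin swing flow"


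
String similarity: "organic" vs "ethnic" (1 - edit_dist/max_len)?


Word 1: "organic" (length 7)
Word 2: "ethnic" (length 6)
One optimal edit sequence:
  1. delete 'o'  (+1)
  2. substitute 'r' -> 'e'  (+1)
  3. substitute 'g' -> 't'  (+1)
  4. substitute 'a' -> 'h'  (+1)
  5. keep 'n'
  6. keep 'i'
  7. keep 'c'
Edit distance = 4
Max length = max(7, 6) = 7
Similarity = 1 - 4/7
= 0.4286


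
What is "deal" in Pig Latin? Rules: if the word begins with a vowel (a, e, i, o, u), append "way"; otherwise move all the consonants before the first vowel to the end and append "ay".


Word: "deal"
Starts with consonant(s) → move to end, add 'ay'
Consonant cluster: "d"
Pig Latin = "ealday"


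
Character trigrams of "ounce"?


Word: "ounce" (length 5)
Number of trigrams = 5 - 3 + 1 = 3
  Position 0: "oun"
  Position 1: "unc"
  Position 2: "nce"
Trigrams = "oun", "unc", "nce"


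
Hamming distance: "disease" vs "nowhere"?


Comparing character by character (same length = 7):
  Pos 0: 'd' vs 'n' !=
  Pos 1: 'i' vs 'o' !=
  Pos 2: 's' vs 'w' !=
  Pos 3: 'e' vs 'h' !=
  Pos 4: 'a' vs 'e' !=
  Pos 5: 's' vs 'r' !=
  Pos 6: 'e' vs 'e' =
Hamming distance = 6


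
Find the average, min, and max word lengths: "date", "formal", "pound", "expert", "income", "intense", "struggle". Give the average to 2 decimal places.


Lengths: "date"=4, "formal"=6, "pound"=5, "expert"=6, "income"=6, "intense"=7, "struggle"=8
Sum = 42, Count = 7
Average = 42/7 = 6.00
= avg=6.00, min=4, max=8


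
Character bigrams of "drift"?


Word: "drift" (length 5)
Number of bigrams = 5 - 2 + 1 = 4
  Position 0: "dr"
  Position 1: "ri"
  Position 2: "if"
  Position 3: "ft"
Bigrams = "dr", "ri", "if", "ft"


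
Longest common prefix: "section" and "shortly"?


Word 1: "section"
Word 2: "shortly"
Comparing from start:
  Pos 0: 's' == 's'
  Pos 1: 'e' != 'h' (stop)
LCP = "s" (length 1)


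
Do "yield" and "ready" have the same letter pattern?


Pattern of "yield": [0, 1, 2, 3, 4]
Pattern of "ready": [0, 1, 2, 3, 4]
Patterns match
Same pattern = Yes


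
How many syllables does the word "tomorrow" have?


Word: "tomorrow"
Syllable breakdown: to-mor-row
Counting: 3 parts
= 3 syllables


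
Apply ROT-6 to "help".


Word: "help"
Shift: 6
Each letter → (letter + shift) mod 26:
  'h' (7) + 6 = 13 → 'n'
  'e' (4) + 6 = 10 → 'k'
  'l' (11) + 6 = 17 → 'r'
  'p' (15) + 6 = 21 → 'v'
Result = "nkrv"


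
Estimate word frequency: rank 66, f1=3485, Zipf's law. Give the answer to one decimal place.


Zipf's law: f(r) = f(1) / r
f(1) = 3485
f(66) = 3485 / 66
= 52.8 occurrences


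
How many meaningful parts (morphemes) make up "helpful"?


Word: "helpful"
Morphemes: help + -ful
Each morpheme carries meaning
= 2 morphemes


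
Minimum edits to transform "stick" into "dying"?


Word 1: "stick" (length 5)
Word 2: "dying" (length 5)
One optimal edit sequence (insert/delete/substitute each cost 1):
  1. substitute 's' -> 'd'  (+1)
  2. substitute 't' -> 'y'  (+1)
  3. keep 'i'
  4. substitute 'c' -> 'n'  (+1)
  5. substitute 'k' -> 'g'  (+1)
Total edit operations: 4
Edit distance = 4


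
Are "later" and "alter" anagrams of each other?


Word 1: "later" → sorted: aelrt
Word 2: "alter" → sorted: aelrt
Same letters? aelrt == aelrt
Anagram = Yes


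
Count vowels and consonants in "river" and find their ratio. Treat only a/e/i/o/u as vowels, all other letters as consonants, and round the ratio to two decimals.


Word: "river"
Vowels (a,e,i,o,u): 2
Consonants: 3
Ratio = 2/3
= 0.67


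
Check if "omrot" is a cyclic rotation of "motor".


Word: "motor", Candidate: "omrot"
Method: check if candidate is substring of word+word
"motormotor" contains "omrot"? No
Is rotation = No


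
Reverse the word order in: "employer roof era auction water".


Original: "employer roof era auction water"
Words (1..n): employer | roof | era | auction | water
Reversed (n..1): water | auction | era | roof | employer
Result = "water auction era roof employer"


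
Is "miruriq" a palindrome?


Word: "miruriq"
Reversed: "qirurim"
Forward == Backward? miruriq != qirurim
Palindrome = No


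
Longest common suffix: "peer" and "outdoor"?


Word 1: "peer"
Word 2: "outdoor"
Comparing from end:
  Pos -1: 'r' == 'r'
  Pos -2: 'e' != 'o' (stop)
LCS = "r" (length 1)


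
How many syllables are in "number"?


Word: "number"
Syllable breakdown: num | ber
Counting: 2 parts
= 2 syllables


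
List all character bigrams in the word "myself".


Word: "myself" (length 6)
Number of bigrams = 6 - 2 + 1 = 5
  Position 0: "my"
  Position 1: "ys"
  Position 2: "se"
  Position 3: "el"
  Position 4: "lf"
Bigrams = "my", "ys", "se", "el", "lf"


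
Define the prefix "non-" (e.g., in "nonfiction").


Prefix: non-
Example: nonfiction = non- + fiction
Meaning = not


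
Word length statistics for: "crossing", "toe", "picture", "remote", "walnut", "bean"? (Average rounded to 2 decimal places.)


Lengths: "crossing"=8, "toe"=3, "picture"=7, "remote"=6, "walnut"=6, "bean"=4
Sum = 34, Count = 6
Average = 34/6 = 5.67
= avg=5.67, min=3, max=8


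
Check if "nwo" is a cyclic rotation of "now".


Word: "now", Candidate: "nwo"
Method: check if candidate is substring of word+word
"nownow" contains "nwo"? No
Is rotation = No


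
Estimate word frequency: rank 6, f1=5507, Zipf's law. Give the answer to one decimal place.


Zipf's law: f(r) = f(1) / r
f(1) = 5507
f(6) = 5507 / 6
= 917.8 occurrences


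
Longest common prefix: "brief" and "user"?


Word 1: "brief"
Word 2: "user"
Comparing from start:
  Pos 0: 'b' != 'u' (stop)
LCP = "" (length 0)


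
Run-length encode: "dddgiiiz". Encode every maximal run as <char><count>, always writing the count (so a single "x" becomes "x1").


String: "dddgiiiz"
Scanning for consecutive runs:
  'd' x 3
  'g' x 1
  'i' x 3
  'z' x 1
RLE = "d3g1i3z1"


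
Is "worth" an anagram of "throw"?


Word 1: "throw" → sorted: hortw
Word 2: "worth" → sorted: hortw
Same letters? hortw == hortw
Anagram = Yes


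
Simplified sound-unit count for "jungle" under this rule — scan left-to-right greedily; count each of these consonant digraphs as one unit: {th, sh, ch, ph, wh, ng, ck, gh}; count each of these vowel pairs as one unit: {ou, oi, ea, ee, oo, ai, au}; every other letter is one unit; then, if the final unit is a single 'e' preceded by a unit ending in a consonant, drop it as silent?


Word: "jungle" (6 letters)
Left-to-right scan:
  (1) 'j' (letter)
  (2) 'u' (letter)
  (3) 'ng' (digraph)
  (4) 'l' (letter)
  (5) 'e' (letter)
Units from scan: 5
Final unit is 'e' after a consonant -> drop as silent (-1)
Sound units = 4 units


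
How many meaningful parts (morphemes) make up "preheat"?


Word: "preheat"
Morphemes: pre- / heat
Each morpheme carries meaning
= 2 morphemes


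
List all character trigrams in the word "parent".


Word: "parent" (length 6)
Number of trigrams = 6 - 3 + 1 = 4
  Position 0: "par"
  Position 1: "are"
  Position 2: "ren"
  Position 3: "ent"
Trigrams = "par", "are", "ren", "ent"


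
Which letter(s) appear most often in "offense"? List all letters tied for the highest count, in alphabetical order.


Word: "offense"
Letter counts:
  'e': 2
  'f': 2
  'n': 1
  'o': 1
  's': 1
Maximum count = 2
Most frequent = 'e', 'f' (2 times each)


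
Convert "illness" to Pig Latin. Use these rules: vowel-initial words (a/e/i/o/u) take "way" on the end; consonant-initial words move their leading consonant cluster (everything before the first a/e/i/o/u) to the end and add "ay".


Word: "illness"
Starts with vowel → add 'way'
Pig Latin = "illnessway"


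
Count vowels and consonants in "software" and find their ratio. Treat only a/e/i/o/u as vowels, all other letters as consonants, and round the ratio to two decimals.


Word: "software"
Vowels (a,e,i,o,u): 3
Consonants: 5
Ratio = 3/5
= 0.60


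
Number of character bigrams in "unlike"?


Word: "unlike" (length 6)
Number of 2-grams = length - 2 + 1 = 6 - 2 + 1
= 5


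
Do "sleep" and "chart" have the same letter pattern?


Pattern of "sleep": [0, 1, 2, 2, 3]
Pattern of "chart": [0, 1, 2, 3, 4]
Patterns do not match
Same pattern = No


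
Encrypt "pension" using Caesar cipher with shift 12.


Word: "pension"
Shift: 12
Each letter → (letter + shift) mod 26:
  'p' (15) + 12 = 1 → 'b'
  'e' (4) + 12 = 16 → 'q'
  'n' (13) + 12 = 25 → 'z'
  's' (18) + 12 = 4 → 'e'
  'i' (8) + 12 = 20 → 'u'
  'o' (14) + 12 = 0 → 'a'
  'n' (13) + 12 = 25 → 'z'
Result = "bqzeuaz"


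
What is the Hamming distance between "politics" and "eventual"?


Comparing character by character (same length = 8):
  Pos 0: 'p' vs 'e' !=
  Pos 1: 'o' vs 'v' !=
  Pos 2: 'l' vs 'e' !=
  Pos 3: 'i' vs 'n' !=
  Pos 4: 't' vs 't' =
  Pos 5: 'i' vs 'u' !=
  Pos 6: 'c' vs 'a' !=
  Pos 7: 's' vs 'l' !=
Hamming distance = 7


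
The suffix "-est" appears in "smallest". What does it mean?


Suffix: -est
As in: smallest -> small + -est
Meaning = most


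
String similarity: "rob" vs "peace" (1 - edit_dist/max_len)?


Word 1: "rob" (length 3)
Word 2: "peace" (length 5)
One optimal edit sequence:
  1. insert 'p'  (+1)
  2. insert 'e'  (+1)
  3. substitute 'r' -> 'a'  (+1)
  4. substitute 'o' -> 'c'  (+1)
  5. substitute 'b' -> 'e'  (+1)
Edit distance = 5
Max length = max(3, 5) = 5
Similarity = 1 - 5/5
= 0.0000


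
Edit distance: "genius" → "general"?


Word 1: "genius" (length 6)
Word 2: "general" (length 7)
One optimal edit sequence (insert/delete/substitute each cost 1):
  1. keep 'g'
  2. keep 'e'
  3. keep 'n'
  4. insert 'e'  (+1)
  5. substitute 'i' -> 'r'  (+1)
  6. substitute 'u' -> 'a'  (+1)
  7. substitute 's' -> 'l'  (+1)
Total edit operations: 4
Edit distance = 4


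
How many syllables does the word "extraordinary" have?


Word: "extraordinary"
Syllable breakdown: ex · traor · di · nar · y
Counting: 5 parts
= 5 syllables


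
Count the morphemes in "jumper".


Word: "jumper"
Morphemes: jump / -er
Each morpheme carries meaning
= 2 morphemes


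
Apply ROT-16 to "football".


Word: "football"
Shift: 16
Each letter → (letter + shift) mod 26:
  'f' (5) + 16 = 21 → 'v'
  'o' (14) + 16 = 4 → 'e'
  'o' (14) + 16 = 4 → 'e'
  't' (19) + 16 = 9 → 'j'
  'b' (1) + 16 = 17 → 'r'
  'a' (0) + 16 = 16 → 'q'
  'l' (11) + 16 = 1 → 'b'
  'l' (11) + 16 = 1 → 'b'
Result = "veejrqbb"


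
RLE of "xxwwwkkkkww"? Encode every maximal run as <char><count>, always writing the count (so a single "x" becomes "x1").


String: "xxwwwkkkkww"
Scanning for consecutive runs:
  'x' x 2
  'w' x 3
  'k' x 4
  'w' x 2
RLE = "x2w3k4w2"


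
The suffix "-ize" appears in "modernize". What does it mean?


Suffix: -ize
As in: modernize -> modern + -ize
Meaning = to make


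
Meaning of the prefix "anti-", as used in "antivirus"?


Prefix: anti-
Example: antivirus (anti- + virus)
Meaning = against


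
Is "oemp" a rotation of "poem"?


Word: "poem", Candidate: "oemp"
Method: check if candidate is substring of word+word
"poempoem" contains "oemp"? Yes
Is rotation = Yes


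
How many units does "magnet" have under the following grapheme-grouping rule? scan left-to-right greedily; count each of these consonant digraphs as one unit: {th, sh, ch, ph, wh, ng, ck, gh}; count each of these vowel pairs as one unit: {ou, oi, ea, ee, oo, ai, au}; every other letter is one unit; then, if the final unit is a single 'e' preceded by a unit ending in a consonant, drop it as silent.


Word: "magnet" (6 letters)
Left-to-right scan:
  (1) 'm' (letter)
  (2) 'a' (letter)
  (3) 'g' (letter)
  (4) 'n' (letter)
  (5) 'e' (letter)
  (6) 't' (letter)
Units from scan: 6
Sound units = 6 units


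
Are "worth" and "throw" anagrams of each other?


Word 1: "worth" → sorted: hortw
Word 2: "throw" → sorted: hortw
Same letters? hortw == hortw
Anagram = Yes


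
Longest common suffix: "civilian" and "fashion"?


Word 1: "civilian"
Word 2: "fashion"
Comparing from end:
  Pos -1: 'n' == 'n'
  Pos -2: 'a' != 'o' (stop)
LCS = "n" (length 1)


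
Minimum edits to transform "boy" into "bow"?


Word 1: "boy" (length 3)
Word 2: "bow" (length 3)
One optimal edit sequence (insert/delete/substitute each cost 1):
  1. keep 'b'
  2. keep 'o'
  3. substitute 'y' -> 'w'  (+1)
Total edit operations: 1
Edit distance = 1


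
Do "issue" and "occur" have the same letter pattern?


Pattern of "issue": [0, 1, 1, 2, 3]
Pattern of "occur": [0, 1, 1, 2, 3]
Patterns match
Same pattern = Yes


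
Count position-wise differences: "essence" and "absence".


Comparing character by character (same length = 7):
  Pos 0: 'e' vs 'a' !=
  Pos 1: 's' vs 'b' !=
  Pos 2: 's' vs 's' =
  Pos 3: 'e' vs 'e' =
  Pos 4: 'n' vs 'n' =
  Pos 5: 'c' vs 'c' =
  Pos 6: 'e' vs 'e' =
Hamming distance = 2


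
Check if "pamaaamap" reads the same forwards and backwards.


Word: "pamaaamap"
Reversed: "pamaaamap"
Forward == Backward? pamaaamap == pamaaamap
Palindrome = Yes


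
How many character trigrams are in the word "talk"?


Word: "talk" (length 4)
Number of 3-grams = length - 3 + 1 = 4 - 3 + 1
= 2


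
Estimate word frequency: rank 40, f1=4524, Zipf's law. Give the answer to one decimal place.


Zipf's law: f(r) = f(1) / r
f(1) = 4524
f(40) = 4524 / 40
= 113.1 occurrences


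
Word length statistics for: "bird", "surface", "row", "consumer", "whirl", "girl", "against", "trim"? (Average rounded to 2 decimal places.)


Lengths: "bird"=4, "surface"=7, "row"=3, "consumer"=8, "whirl"=5, "girl"=4, "against"=7, "trim"=4
Sum = 42, Count = 8
Average = 42/8 = 5.25
= avg=5.25, min=3, max=8


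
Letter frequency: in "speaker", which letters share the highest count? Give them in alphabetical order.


Word: "speaker"
Letter counts:
  'a': 1
  'e': 2
  'k': 1
  'p': 1
  'r': 1
  's': 1
Maximum count = 2
Most frequent = 'e' (2 times each)


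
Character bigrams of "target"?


Word: "target" (length 6)
Number of bigrams = 6 - 2 + 1 = 5
  Position 0: "ta"
  Position 1: "ar"
  Position 2: "rg"
  Position 3: "ge"
  Position 4: "et"
Bigrams = "ta", "ar", "rg", "ge", "et"


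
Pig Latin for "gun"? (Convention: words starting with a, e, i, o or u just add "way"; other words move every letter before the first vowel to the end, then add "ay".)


Word: "gun"
Starts with consonant(s) → move to end, add 'ay'
Consonant cluster: "g"
Pig Latin = "ungay"


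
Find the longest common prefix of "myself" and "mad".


Word 1: "myself"
Word 2: "mad"
Comparing from start:
  Pos 0: 'm' == 'm'
  Pos 1: 'y' != 'a' (stop)
LCP = "m" (length 1)


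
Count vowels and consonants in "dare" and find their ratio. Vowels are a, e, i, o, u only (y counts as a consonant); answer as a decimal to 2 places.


Word: "dare"
Vowels (a,e,i,o,u): 2
Consonants: 2
Ratio = 2/2
= 1.00


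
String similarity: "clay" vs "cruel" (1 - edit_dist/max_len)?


Word 1: "clay" (length 4)
Word 2: "cruel" (length 5)
One optimal edit sequence:
  1. keep 'c'
  2. insert 'r'  (+1)
  3. substitute 'l' -> 'u'  (+1)
  4. substitute 'a' -> 'e'  (+1)
  5. substitute 'y' -> 'l'  (+1)
Edit distance = 4
Max length = max(4, 5) = 5
Similarity = 1 - 4/5
= 0.2000


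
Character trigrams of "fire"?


Word: "fire" (length 4)
Number of trigrams = 4 - 3 + 1 = 2
  Position 0: "fir"
  Position 1: "ire"
Trigrams = "fir", "ire"


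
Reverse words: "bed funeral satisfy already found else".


Original: "bed funeral satisfy already found else"
Words (1..n): bed | funeral | satisfy | already | found | else
Reversed (n..1): else | found | already | satisfy | funeral | bed
Result = "else found already satisfy funeral bed"


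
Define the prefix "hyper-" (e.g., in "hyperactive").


Prefix: hyper-
Example: hyperactive = hyper- + active
Meaning = over / excessive


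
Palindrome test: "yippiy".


Word: "yippiy"
Reversed: "yippiy"
Forward == Backward? yippiy == yippiy
Palindrome = Yes


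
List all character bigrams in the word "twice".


Word: "twice" (length 5)
Number of bigrams = 5 - 2 + 1 = 4
  Position 0: "tw"
  Position 1: "wi"
  Position 2: "ic"
  Position 3: "ce"
Bigrams = "tw", "wi", "ic", "ce"


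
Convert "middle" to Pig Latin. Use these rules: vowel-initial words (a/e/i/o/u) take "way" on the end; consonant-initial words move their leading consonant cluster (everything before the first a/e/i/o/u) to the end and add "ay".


Word: "middle"
Starts with consonant(s) → move to end, add 'ay'
Consonant cluster: "m"
Pig Latin = "iddlemay"


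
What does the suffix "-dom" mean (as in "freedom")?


Suffix: -dom
Example: freedom = free + -dom
Meaning = state / realm


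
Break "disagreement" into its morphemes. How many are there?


Word: "disagreement"
Morphemes: dis- / agree / -ment
Each morpheme carries meaning
= 3 morphemes


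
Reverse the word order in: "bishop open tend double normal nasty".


Original: "bishop open tend double normal nasty"
Words (1..n): bishop | open | tend | double | normal | nasty
Reversed (n..1): nasty | normal | double | tend | open | bishop
Result = "nasty normal double tend open bishop"


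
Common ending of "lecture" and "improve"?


Word 1: "lecture"
Word 2: "improve"
Comparing from end:
  Pos -1: 'e' == 'e'
  Pos -2: 'r' != 'v' (stop)
LCS = "e" (length 1)


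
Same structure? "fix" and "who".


Pattern of "fix": [0, 1, 2]
Pattern of "who": [0, 1, 2]
Patterns match
Same pattern = Yes


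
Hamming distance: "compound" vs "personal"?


Comparing character by character (same length = 8):
  Pos 0: 'c' vs 'p' !=
  Pos 1: 'o' vs 'e' !=
  Pos 2: 'm' vs 'r' !=
  Pos 3: 'p' vs 's' !=
  Pos 4: 'o' vs 'o' =
  Pos 5: 'u' vs 'n' !=
  Pos 6: 'n' vs 'a' !=
  Pos 7: 'd' vs 'l' !=
Hamming distance = 7


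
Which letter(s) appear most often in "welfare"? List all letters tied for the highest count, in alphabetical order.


Word: "welfare"
Letter counts:
  'a': 1
  'e': 2
  'f': 1
  'l': 1
  'r': 1
  'w': 1
Maximum count = 2
Most frequent = 'e' (2 times each)


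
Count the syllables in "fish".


Word: "fish"
Syllable breakdown: fish
Counting: 1 part
= 1 syllable


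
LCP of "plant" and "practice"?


Word 1: "plant"
Word 2: "practice"
Comparing from start:
  Pos 0: 'p' == 'p'
  Pos 1: 'l' != 'r' (stop)
LCP = "p" (length 1)


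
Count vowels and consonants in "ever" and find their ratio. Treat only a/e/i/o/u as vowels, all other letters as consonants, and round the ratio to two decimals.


Word: "ever"
Vowels (a,e,i,o,u): 2
Consonants: 2
Ratio = 2/2
= 1.00


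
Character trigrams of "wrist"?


Word: "wrist" (length 5)
Number of trigrams = 5 - 3 + 1 = 3
  Position 0: "wri"
  Position 1: "ris"
  Position 2: "ist"
Trigrams = "wri", "ris", "ist"


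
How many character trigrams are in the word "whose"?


Word: "whose" (length 5)
Number of 3-grams = length - 3 + 1 = 5 - 3 + 1
= 3


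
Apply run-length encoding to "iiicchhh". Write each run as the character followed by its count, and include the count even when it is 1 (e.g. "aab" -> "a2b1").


String: "iiicchhh"
Scanning for consecutive runs:
  'i' x 3
  'c' x 2
  'h' x 3
RLE = "i3c2h3"


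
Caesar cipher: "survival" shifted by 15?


Word: "survival"
Shift: 15
Each letter → (letter + shift) mod 26:
  's' (18) + 15 = 7 → 'h'
  'u' (20) + 15 = 9 → 'j'
  'r' (17) + 15 = 6 → 'g'
  'v' (21) + 15 = 10 → 'k'
  'i' (8) + 15 = 23 → 'x'
  'v' (21) + 15 = 10 → 'k'
  'a' (0) + 15 = 15 → 'p'
  'l' (11) + 15 = 0 → 'a'
Result = "hjgkxkpa"


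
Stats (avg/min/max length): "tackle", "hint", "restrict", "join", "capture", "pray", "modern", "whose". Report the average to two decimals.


Lengths: "tackle"=6, "hint"=4, "restrict"=8, "join"=4, "capture"=7, "pray"=4, "modern"=6, "whose"=5
Sum = 44, Count = 8
Average = 44/8 = 5.50
= avg=5.50, min=4, max=8


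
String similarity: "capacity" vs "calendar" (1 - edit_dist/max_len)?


Word 1: "capacity" (length 8)
Word 2: "calendar" (length 8)
One optimal edit sequence:
  1. keep 'c'
  2. keep 'a'
  3. substitute 'p' -> 'l'  (+1)
  4. substitute 'a' -> 'e'  (+1)
  5. substitute 'c' -> 'n'  (+1)
  6. substitute 'i' -> 'd'  (+1)
  7. substitute 't' -> 'a'  (+1)
  8. substitute 'y' -> 'r'  (+1)
Edit distance = 6
Max length = max(8, 8) = 8
Similarity = 1 - 6/8
= 0.2500


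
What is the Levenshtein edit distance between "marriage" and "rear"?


Word 1: "marriage" (length 8)
Word 2: "rear" (length 4)
One optimal edit sequence (insert/delete/substitute each cost 1):
  1. delete 'm'  (+1)
  2. delete 'a'  (+1)
  3. delete 'r'  (+1)
  4. keep 'r'
  5. substitute 'i' -> 'e'  (+1)
  6. keep 'a'
  7. delete 'g'  (+1)
  8. substitute 'e' -> 'r'  (+1)
Total edit operations: 6
Edit distance = 6


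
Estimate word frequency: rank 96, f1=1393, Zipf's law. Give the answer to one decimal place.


Zipf's law: f(r) = f(1) / r
f(1) = 1393
f(96) = 1393 / 96
= 14.5 occurrences


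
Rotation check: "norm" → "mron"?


Word: "norm", Candidate: "mron"
Method: check if candidate is substring of word+word
"normnorm" contains "mron"? No
Is rotation = No


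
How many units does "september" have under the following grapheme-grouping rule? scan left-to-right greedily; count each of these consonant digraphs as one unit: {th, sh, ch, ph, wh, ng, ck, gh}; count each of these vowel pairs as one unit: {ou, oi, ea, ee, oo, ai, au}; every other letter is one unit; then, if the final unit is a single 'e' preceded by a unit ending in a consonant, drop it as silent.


Word: "september" (9 letters)
Left-to-right scan:
  1. 's' (letter)
  2. 'e' (letter)
  3. 'p' (letter)
  4. 't' (letter)
  5. 'e' (letter)
  6. 'm' (letter)
  7. 'b' (letter)
  8. 'e' (letter)
  9. 'r' (letter)
Units from scan: 9
Sound units = 9 units


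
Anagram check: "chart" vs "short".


Word 1: "chart" → sorted: achrt
Word 2: "short" → sorted: horst
Same letters? achrt != horst
Anagram = No


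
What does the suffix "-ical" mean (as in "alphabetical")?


Suffix: -ical
Example: alphabetical = alphabet + -ical
Meaning = relating to


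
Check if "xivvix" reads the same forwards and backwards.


Word: "xivvix"
Reversed: "xivvix"
Forward == Backward? xivvix == xivvix
Palindrome = Yes


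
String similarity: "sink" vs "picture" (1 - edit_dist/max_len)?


Word 1: "sink" (length 4)
Word 2: "picture" (length 7)
One optimal edit sequence:
  1. substitute 's' -> 'p'  (+1)
  2. keep 'i'
  3. insert 'c'  (+1)
  4. insert 't'  (+1)
  5. insert 'u'  (+1)
  6. substitute 'n' -> 'r'  (+1)
  7. substitute 'k' -> 'e'  (+1)
Edit distance = 6
Max length = max(4, 7) = 7
Similarity = 1 - 6/7
= 0.1429


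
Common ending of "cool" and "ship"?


Word 1: "cool"
Word 2: "ship"
Comparing from end:
  Pos -1: 'l' != 'p' (stop)
LCS = "" (length 0)


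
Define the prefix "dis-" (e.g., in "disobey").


Prefix: dis-
As in: disobey -> dis- + obey
Meaning = not / opposite


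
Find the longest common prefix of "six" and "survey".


Word 1: "six"
Word 2: "survey"
Comparing from start:
  Pos 0: 's' == 's'
  Pos 1: 'i' != 'u' (stop)
LCP = "s" (length 1)


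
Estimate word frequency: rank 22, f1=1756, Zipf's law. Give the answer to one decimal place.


Zipf's law: f(r) = f(1) / r
f(1) = 1756
f(22) = 1756 / 22
= 79.8 occurrences


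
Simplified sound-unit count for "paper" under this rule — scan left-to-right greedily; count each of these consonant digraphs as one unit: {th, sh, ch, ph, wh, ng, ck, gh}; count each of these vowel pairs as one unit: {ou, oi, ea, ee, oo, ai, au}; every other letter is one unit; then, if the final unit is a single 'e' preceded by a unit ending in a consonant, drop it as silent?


Word: "paper" (5 letters)
Left-to-right scan:
  [1] 'p' (letter)
  [2] 'a' (letter)
  [3] 'p' (letter)
  [4] 'e' (letter)
  [5] 'r' (letter)
Units from scan: 5
Sound units = 5 units


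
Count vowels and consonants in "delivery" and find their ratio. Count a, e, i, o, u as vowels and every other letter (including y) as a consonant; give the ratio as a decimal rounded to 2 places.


Word: "delivery"
Vowels (a,e,i,o,u): 3
Consonants: 5
Ratio = 3/5
= 0.60


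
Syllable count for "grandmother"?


Word: "grandmother"
Syllable breakdown: grand · moth · er
Counting: 3 parts
= 3 syllables


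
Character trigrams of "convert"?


Word: "convert" (length 7)
Number of trigrams = 7 - 3 + 1 = 5
  Position 0: "con"
  Position 1: "onv"
  Position 2: "nve"
  Position 3: "ver"
  Position 4: "ert"
Trigrams = "con", "onv", "nve", "ver", "ert"


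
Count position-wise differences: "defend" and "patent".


Comparing character by character (same length = 6):
  Pos 0: 'd' vs 'p' !=
  Pos 1: 'e' vs 'a' !=
  Pos 2: 'f' vs 't' !=
  Pos 3: 'e' vs 'e' =
  Pos 4: 'n' vs 'n' =
  Pos 5: 'd' vs 't' !=
Hamming distance = 4


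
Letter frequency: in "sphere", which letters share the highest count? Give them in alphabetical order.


Word: "sphere"
Letter counts:
  'e': 2
  'h': 1
  'p': 1
  'r': 1
  's': 1
Maximum count = 2
Most frequent = 'e' (2 times each)


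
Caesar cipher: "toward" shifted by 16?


Word: "toward"
Shift: 16
Each letter → (letter + shift) mod 26:
  't' (19) + 16 = 9 → 'j'
  'o' (14) + 16 = 4 → 'e'
  'w' (22) + 16 = 12 → 'm'
  'a' (0) + 16 = 16 → 'q'
  'r' (17) + 16 = 7 → 'h'
  'd' (3) + 16 = 19 → 't'
Result = "jemqht"


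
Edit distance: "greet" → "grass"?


Word 1: "greet" (length 5)
Word 2: "grass" (length 5)
One optimal edit sequence (insert/delete/substitute each cost 1):
  1. keep 'g'
  2. keep 'r'
  3. substitute 'e' -> 'a'  (+1)
  4. substitute 'e' -> 's'  (+1)
  5. substitute 't' -> 's'  (+1)
Total edit operations: 3
Edit distance = 3


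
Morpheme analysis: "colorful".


Word: "colorful"
Morphemes: color + -ful
Each morpheme carries meaning
= 2 morphemes


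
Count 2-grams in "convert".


Word: "convert" (length 7)
Number of 2-grams = length - 2 + 1 = 7 - 2 + 1
= 6


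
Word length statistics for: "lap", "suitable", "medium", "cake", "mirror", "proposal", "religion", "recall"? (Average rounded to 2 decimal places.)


Lengths: "lap"=3, "suitable"=8, "medium"=6, "cake"=4, "mirror"=6, "proposal"=8, "religion"=8, "recall"=6
Sum = 49, Count = 8
Average = 49/8 = 6.13
= avg=6.13, min=3, max=8


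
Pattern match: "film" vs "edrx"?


Pattern of "film": [0, 1, 2, 3]
Pattern of "edrx": [0, 1, 2, 3]
Patterns match
Same pattern = Yes


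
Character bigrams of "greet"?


Word: "greet" (length 5)
Number of bigrams = 5 - 2 + 1 = 4
  Position 0: "gr"
  Position 1: "re"
  Position 2: "ee"
  Position 3: "et"
Bigrams = "gr", "re", "ee", "et"


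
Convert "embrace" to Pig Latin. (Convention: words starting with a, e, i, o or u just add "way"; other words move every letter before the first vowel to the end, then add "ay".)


Word: "embrace"
Starts with vowel → add 'way'
Pig Latin = "embraceway"


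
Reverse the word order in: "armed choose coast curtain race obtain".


Original: "armed choose coast curtain race obtain"
Words (1..n): armed | choose | coast | curtain | race | obtain
Reversed (n..1): obtain | race | curtain | coast | choose | armed
Result = "obtain race curtain coast choose armed"


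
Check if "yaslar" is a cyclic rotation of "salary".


Word: "salary", Candidate: "yaslar"
Method: check if candidate is substring of word+word
"salarysalary" contains "yaslar"? No
Is rotation = No


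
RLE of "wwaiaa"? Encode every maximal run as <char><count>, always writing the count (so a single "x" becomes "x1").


String: "wwaiaa"
Scanning for consecutive runs:
  'w' x 2
  'a' x 1
  'i' x 1
  'a' x 2
RLE = "w2a1i1a2"


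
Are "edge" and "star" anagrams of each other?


Word 1: "edge" → sorted: deeg
Word 2: "star" → sorted: arst
Same letters? deeg != arst
Anagram = No


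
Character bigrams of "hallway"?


Word: "hallway" (length 7)
Number of bigrams = 7 - 2 + 1 = 6
  Position 0: "ha"
  Position 1: "al"
  Position 2: "ll"
  Position 3: "lw"
  Position 4: "wa"
  Position 5: "ay"
Bigrams = "ha", "al", "ll", "lw", "wa", "ay"


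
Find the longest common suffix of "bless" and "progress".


Word 1: "bless"
Word 2: "progress"
Comparing from end:
  Pos -1: 's' == 's'
  Pos -2: 's' == 's'
  Pos -3: 'e' == 'e'
  Pos -4: 'l' != 'r' (stop)
LCS = "ess" (length 3)


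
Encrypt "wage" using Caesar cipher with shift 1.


Word: "wage"
Shift: 1
Each letter → (letter + shift) mod 26:
  'w' (22) + 1 = 23 → 'x'
  'a' (0) + 1 = 1 → 'b'
  'g' (6) + 1 = 7 → 'h'
  'e' (4) + 1 = 5 → 'f'
Result = "xbhf"


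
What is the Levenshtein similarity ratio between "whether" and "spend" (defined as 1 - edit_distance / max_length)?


Word 1: "whether" (length 7)
Word 2: "spend" (length 5)
One optimal edit sequence:
  1. substitute 'w' -> 's'  (+1)
  2. substitute 'h' -> 'p'  (+1)
  3. keep 'e'
  4. delete 't'  (+1)
  5. delete 'h'  (+1)
  6. substitute 'e' -> 'n'  (+1)
  7. substitute 'r' -> 'd'  (+1)
Edit distance = 6
Max length = max(7, 5) = 7
Similarity = 1 - 6/7
= 0.1429


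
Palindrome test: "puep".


Word: "puep"
Reversed: "peup"
Forward == Backward? puep != peup
Palindrome = No


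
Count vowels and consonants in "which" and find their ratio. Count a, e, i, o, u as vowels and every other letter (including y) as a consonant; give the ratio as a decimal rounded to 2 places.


Word: "which"
Vowels (a,e,i,o,u): 1
Consonants: 4
Ratio = 1/4
= 0.25


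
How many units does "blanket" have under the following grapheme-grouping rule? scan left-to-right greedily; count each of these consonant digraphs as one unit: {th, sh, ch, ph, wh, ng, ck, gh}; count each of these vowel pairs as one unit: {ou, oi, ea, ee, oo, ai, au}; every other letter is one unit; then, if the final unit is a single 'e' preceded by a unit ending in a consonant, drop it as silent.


Word: "blanket" (7 letters)
Left-to-right scan:
  (1) 'b' (letter)
  (2) 'l' (letter)
  (3) 'a' (letter)
  (4) 'n' (letter)
  (5) 'k' (letter)
  (6) 'e' (letter)
  (7) 't' (letter)
Units from scan: 7
Sound units = 7 units


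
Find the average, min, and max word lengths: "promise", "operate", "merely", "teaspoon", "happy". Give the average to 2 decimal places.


Lengths: "promise"=7, "operate"=7, "merely"=6, "teaspoon"=8, "happy"=5
Sum = 33, Count = 5
Average = 33/5 = 6.60
= avg=6.60, min=5, max=8


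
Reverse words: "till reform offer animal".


Original: "till reform offer animal"
Words (1..n): till | reform | offer | animal
Reversed (n..1): animal | offer | reform | till
Result = "animal offer reform till"


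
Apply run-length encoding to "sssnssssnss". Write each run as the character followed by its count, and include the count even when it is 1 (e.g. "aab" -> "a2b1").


String: "sssnssssnss"
Scanning for consecutive runs:
  's' x 3
  'n' x 1
  's' x 4
  'n' x 1
  's' x 2
RLE = "s3n1s4n1s2"


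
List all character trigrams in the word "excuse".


Word: "excuse" (length 6)
Number of trigrams = 6 - 3 + 1 = 4
  Position 0: "exc"
  Position 1: "xcu"
  Position 2: "cus"
  Position 3: "use"
Trigrams = "exc", "xcu", "cus", "use"


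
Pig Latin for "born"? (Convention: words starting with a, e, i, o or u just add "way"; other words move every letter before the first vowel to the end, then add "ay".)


Word: "born"
Starts with consonant(s) → move to end, add 'ay'
Consonant cluster: "b"
Pig Latin = "ornbay"
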